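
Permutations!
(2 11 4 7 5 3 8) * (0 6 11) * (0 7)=[6, 1, 7, 8, 0, 3, 11, 5, 2, 9, 10, 4]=(0 6 11 4)(2 7 5 3 8)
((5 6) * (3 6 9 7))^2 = ((3 6 5 9 7))^2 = (3 5 7 6 9)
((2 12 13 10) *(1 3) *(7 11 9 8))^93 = ((1 3)(2 12 13 10)(7 11 9 8))^93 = (1 3)(2 12 13 10)(7 11 9 8)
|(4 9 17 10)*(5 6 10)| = 6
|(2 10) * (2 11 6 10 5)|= |(2 5)(6 10 11)|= 6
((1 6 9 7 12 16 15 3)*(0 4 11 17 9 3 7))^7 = ((0 4 11 17 9)(1 6 3)(7 12 16 15))^7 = (0 11 9 4 17)(1 6 3)(7 15 16 12)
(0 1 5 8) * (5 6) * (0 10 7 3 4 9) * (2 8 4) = (0 1 6 5 4 9)(2 8 10 7 3) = [1, 6, 8, 2, 9, 4, 5, 3, 10, 0, 7]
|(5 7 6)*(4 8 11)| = 3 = |(4 8 11)(5 7 6)|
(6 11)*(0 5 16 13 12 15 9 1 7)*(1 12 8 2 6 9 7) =(0 5 16 13 8 2 6 11 9 12 15 7) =[5, 1, 6, 3, 4, 16, 11, 0, 2, 12, 10, 9, 15, 8, 14, 7, 13]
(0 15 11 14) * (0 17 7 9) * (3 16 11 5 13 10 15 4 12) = (0 4 12 3 16 11 14 17 7 9)(5 13 10 15) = [4, 1, 2, 16, 12, 13, 6, 9, 8, 0, 15, 14, 3, 10, 17, 5, 11, 7]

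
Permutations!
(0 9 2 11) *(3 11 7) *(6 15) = (0 9 2 7 3 11)(6 15) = [9, 1, 7, 11, 4, 5, 15, 3, 8, 2, 10, 0, 12, 13, 14, 6]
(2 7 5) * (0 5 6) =[5, 1, 7, 3, 4, 2, 0, 6] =(0 5 2 7 6)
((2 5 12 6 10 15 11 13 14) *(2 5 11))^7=((2 11 13 14 5 12 6 10 15))^7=(2 10 12 14 11 15 6 5 13)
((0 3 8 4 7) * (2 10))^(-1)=((0 3 8 4 7)(2 10))^(-1)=(0 7 4 8 3)(2 10)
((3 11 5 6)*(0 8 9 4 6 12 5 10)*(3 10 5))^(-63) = (0 4)(3 11 5 12)(6 8)(9 10)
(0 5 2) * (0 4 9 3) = [5, 1, 4, 0, 9, 2, 6, 7, 8, 3] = (0 5 2 4 9 3)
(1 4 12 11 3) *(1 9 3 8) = (1 4 12 11 8)(3 9) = [0, 4, 2, 9, 12, 5, 6, 7, 1, 3, 10, 8, 11]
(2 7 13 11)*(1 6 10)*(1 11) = (1 6 10 11 2 7 13) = [0, 6, 7, 3, 4, 5, 10, 13, 8, 9, 11, 2, 12, 1]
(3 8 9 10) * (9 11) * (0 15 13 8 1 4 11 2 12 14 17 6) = (0 15 13 8 2 12 14 17 6)(1 4 11 9 10 3) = [15, 4, 12, 1, 11, 5, 0, 7, 2, 10, 3, 9, 14, 8, 17, 13, 16, 6]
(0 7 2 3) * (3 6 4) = (0 7 2 6 4 3) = [7, 1, 6, 0, 3, 5, 4, 2]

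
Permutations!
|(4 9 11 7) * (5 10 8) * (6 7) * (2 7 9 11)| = 6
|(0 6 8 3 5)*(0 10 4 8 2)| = |(0 6 2)(3 5 10 4 8)| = 15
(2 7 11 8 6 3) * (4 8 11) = [0, 1, 7, 2, 8, 5, 3, 4, 6, 9, 10, 11] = (11)(2 7 4 8 6 3)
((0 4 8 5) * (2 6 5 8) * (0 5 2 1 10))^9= (0 4 1 10)(2 6)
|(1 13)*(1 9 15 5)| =5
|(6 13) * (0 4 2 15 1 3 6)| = 8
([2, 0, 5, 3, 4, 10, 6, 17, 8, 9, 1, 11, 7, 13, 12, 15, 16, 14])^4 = [1, 10, 0, 3, 4, 2, 6, 7, 8, 9, 5, 11, 12, 13, 14, 15, 16, 17]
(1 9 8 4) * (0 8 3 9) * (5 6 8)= (0 5 6 8 4 1)(3 9)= [5, 0, 2, 9, 1, 6, 8, 7, 4, 3]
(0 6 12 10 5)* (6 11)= [11, 1, 2, 3, 4, 0, 12, 7, 8, 9, 5, 6, 10]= (0 11 6 12 10 5)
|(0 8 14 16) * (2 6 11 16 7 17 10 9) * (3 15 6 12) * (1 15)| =15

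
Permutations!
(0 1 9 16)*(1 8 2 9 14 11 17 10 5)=(0 8 2 9 16)(1 14 11 17 10 5)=[8, 14, 9, 3, 4, 1, 6, 7, 2, 16, 5, 17, 12, 13, 11, 15, 0, 10]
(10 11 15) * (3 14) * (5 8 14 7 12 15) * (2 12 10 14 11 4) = (2 12 15 14 3 7 10 4)(5 8 11) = [0, 1, 12, 7, 2, 8, 6, 10, 11, 9, 4, 5, 15, 13, 3, 14]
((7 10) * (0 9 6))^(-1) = (0 6 9)(7 10)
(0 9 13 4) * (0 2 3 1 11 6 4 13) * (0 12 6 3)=[9, 11, 0, 1, 2, 5, 4, 7, 8, 12, 10, 3, 6, 13]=(13)(0 9 12 6 4 2)(1 11 3)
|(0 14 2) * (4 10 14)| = 5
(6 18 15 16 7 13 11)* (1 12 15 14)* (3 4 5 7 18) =(1 12 15 16 18 14)(3 4 5 7 13 11 6) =[0, 12, 2, 4, 5, 7, 3, 13, 8, 9, 10, 6, 15, 11, 1, 16, 18, 17, 14]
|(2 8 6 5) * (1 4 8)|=6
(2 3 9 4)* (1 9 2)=(1 9 4)(2 3)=[0, 9, 3, 2, 1, 5, 6, 7, 8, 4]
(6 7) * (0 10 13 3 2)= (0 10 13 3 2)(6 7)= [10, 1, 0, 2, 4, 5, 7, 6, 8, 9, 13, 11, 12, 3]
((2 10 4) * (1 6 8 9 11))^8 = (1 9 6 11 8)(2 4 10)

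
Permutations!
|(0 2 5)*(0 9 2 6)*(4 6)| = 3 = |(0 4 6)(2 5 9)|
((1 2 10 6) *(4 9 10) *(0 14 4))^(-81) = (0 2 1 6 10 9 4 14)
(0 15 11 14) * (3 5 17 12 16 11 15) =[3, 1, 2, 5, 4, 17, 6, 7, 8, 9, 10, 14, 16, 13, 0, 15, 11, 12] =(0 3 5 17 12 16 11 14)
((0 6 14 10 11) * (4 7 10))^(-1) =(0 11 10 7 4 14 6)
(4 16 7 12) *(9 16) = (4 9 16 7 12) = [0, 1, 2, 3, 9, 5, 6, 12, 8, 16, 10, 11, 4, 13, 14, 15, 7]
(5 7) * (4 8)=[0, 1, 2, 3, 8, 7, 6, 5, 4]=(4 8)(5 7)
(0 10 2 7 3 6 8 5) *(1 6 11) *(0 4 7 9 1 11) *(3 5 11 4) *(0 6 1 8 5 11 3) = (0 10 2 9 8 3 6 5)(4 7 11) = [10, 1, 9, 6, 7, 0, 5, 11, 3, 8, 2, 4]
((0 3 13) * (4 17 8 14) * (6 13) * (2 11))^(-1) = ((0 3 6 13)(2 11)(4 17 8 14))^(-1) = (0 13 6 3)(2 11)(4 14 8 17)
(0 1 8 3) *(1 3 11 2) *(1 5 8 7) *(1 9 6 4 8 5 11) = (0 3)(1 7 9 6 4 8)(2 11) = [3, 7, 11, 0, 8, 5, 4, 9, 1, 6, 10, 2]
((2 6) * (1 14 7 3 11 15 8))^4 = ((1 14 7 3 11 15 8)(2 6))^4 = (1 11 14 15 7 8 3)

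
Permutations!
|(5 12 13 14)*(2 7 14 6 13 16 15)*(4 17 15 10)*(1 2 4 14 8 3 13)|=105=|(1 2 7 8 3 13 6)(4 17 15)(5 12 16 10 14)|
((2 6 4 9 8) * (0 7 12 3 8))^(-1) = (0 9 4 6 2 8 3 12 7)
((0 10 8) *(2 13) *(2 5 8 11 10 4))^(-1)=(0 8 5 13 2 4)(10 11)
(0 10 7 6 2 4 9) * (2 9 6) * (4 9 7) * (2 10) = (0 2 9)(4 6 7 10) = [2, 1, 9, 3, 6, 5, 7, 10, 8, 0, 4]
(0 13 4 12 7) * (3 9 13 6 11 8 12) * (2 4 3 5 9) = (0 6 11 8 12 7)(2 4 5 9 13 3) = [6, 1, 4, 2, 5, 9, 11, 0, 12, 13, 10, 8, 7, 3]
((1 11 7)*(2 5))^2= (1 7 11)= ((1 11 7)(2 5))^2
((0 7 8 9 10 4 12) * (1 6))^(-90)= (0 7 8 9 10 4 12)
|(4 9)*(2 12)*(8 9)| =6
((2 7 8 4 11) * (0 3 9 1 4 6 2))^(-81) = ((0 3 9 1 4 11)(2 7 8 6))^(-81) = (0 1)(2 6 8 7)(3 4)(9 11)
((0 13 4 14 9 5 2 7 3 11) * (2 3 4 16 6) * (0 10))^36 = ((0 13 16 6 2 7 4 14 9 5 3 11 10))^36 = (0 3 14 2 13 11 9 7 16 10 5 4 6)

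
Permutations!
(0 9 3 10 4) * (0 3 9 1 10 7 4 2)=(0 1 10 2)(3 7 4)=[1, 10, 0, 7, 3, 5, 6, 4, 8, 9, 2]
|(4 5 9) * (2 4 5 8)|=|(2 4 8)(5 9)|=6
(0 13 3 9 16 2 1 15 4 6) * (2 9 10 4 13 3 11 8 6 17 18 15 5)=[3, 5, 1, 10, 17, 2, 0, 7, 6, 16, 4, 8, 12, 11, 14, 13, 9, 18, 15]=(0 3 10 4 17 18 15 13 11 8 6)(1 5 2)(9 16)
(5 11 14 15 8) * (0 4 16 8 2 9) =(0 4 16 8 5 11 14 15 2 9) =[4, 1, 9, 3, 16, 11, 6, 7, 5, 0, 10, 14, 12, 13, 15, 2, 8]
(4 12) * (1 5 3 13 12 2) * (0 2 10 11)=(0 2 1 5 3 13 12 4 10 11)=[2, 5, 1, 13, 10, 3, 6, 7, 8, 9, 11, 0, 4, 12]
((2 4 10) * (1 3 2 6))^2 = (1 2 10)(3 4 6) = ((1 3 2 4 10 6))^2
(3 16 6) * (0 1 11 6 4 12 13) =[1, 11, 2, 16, 12, 5, 3, 7, 8, 9, 10, 6, 13, 0, 14, 15, 4] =(0 1 11 6 3 16 4 12 13)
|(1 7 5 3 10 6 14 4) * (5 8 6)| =|(1 7 8 6 14 4)(3 10 5)| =6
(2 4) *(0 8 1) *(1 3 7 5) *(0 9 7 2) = (0 8 3 2 4)(1 9 7 5) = [8, 9, 4, 2, 0, 1, 6, 5, 3, 7]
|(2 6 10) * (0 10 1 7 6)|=3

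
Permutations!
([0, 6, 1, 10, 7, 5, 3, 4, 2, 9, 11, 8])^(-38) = [0, 11, 10, 2, 4, 5, 8, 7, 3, 9, 1, 6]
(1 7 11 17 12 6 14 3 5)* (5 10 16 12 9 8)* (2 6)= [0, 7, 6, 10, 4, 1, 14, 11, 5, 8, 16, 17, 2, 13, 3, 15, 12, 9]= (1 7 11 17 9 8 5)(2 6 14 3 10 16 12)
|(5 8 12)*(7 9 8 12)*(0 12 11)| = |(0 12 5 11)(7 9 8)| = 12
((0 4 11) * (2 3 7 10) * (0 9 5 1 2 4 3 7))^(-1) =(0 3)(1 5 9 11 4 10 7 2)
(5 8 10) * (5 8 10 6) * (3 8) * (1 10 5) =(1 10 3 8 6) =[0, 10, 2, 8, 4, 5, 1, 7, 6, 9, 3]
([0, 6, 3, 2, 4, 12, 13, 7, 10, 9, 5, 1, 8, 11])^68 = (13)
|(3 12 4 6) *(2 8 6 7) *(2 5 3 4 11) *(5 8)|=|(2 5 3 12 11)(4 7 8 6)|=20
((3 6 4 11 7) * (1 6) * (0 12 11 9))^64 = (0 12 11 7 3 1 6 4 9)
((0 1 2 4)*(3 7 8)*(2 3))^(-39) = (0 7 4 3 2 1 8)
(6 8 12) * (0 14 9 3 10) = [14, 1, 2, 10, 4, 5, 8, 7, 12, 3, 0, 11, 6, 13, 9] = (0 14 9 3 10)(6 8 12)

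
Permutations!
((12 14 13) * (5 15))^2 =(15)(12 13 14)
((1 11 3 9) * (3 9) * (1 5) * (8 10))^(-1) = ((1 11 9 5)(8 10))^(-1) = (1 5 9 11)(8 10)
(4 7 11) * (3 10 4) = (3 10 4 7 11) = [0, 1, 2, 10, 7, 5, 6, 11, 8, 9, 4, 3]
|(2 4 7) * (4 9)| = 4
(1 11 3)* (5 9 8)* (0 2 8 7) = (0 2 8 5 9 7)(1 11 3) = [2, 11, 8, 1, 4, 9, 6, 0, 5, 7, 10, 3]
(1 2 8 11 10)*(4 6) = (1 2 8 11 10)(4 6) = [0, 2, 8, 3, 6, 5, 4, 7, 11, 9, 1, 10]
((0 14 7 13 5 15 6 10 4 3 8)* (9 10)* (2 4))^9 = ((0 14 7 13 5 15 6 9 10 2 4 3 8))^9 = (0 2 15 14 4 6 7 3 9 13 8 10 5)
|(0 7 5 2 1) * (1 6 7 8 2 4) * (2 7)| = 6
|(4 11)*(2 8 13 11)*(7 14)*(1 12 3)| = |(1 12 3)(2 8 13 11 4)(7 14)| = 30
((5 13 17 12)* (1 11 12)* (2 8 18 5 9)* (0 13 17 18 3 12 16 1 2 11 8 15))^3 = ((0 13 18 5 17 2 15)(1 8 3 12 9 11 16))^3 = (0 5 15 18 2 13 17)(1 12 16 3 11 8 9)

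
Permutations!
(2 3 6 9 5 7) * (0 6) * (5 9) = (9)(0 6 5 7 2 3) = [6, 1, 3, 0, 4, 7, 5, 2, 8, 9]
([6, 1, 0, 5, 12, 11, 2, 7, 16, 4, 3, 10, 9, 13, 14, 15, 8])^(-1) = (0 2 6)(3 10 11 5)(4 9 12)(8 16)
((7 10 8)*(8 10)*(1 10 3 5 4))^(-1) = (1 4 5 3 10)(7 8)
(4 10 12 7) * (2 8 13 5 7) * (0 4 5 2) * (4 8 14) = (0 8 13 2 14 4 10 12)(5 7) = [8, 1, 14, 3, 10, 7, 6, 5, 13, 9, 12, 11, 0, 2, 4]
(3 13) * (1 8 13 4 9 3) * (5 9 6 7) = (1 8 13)(3 4 6 7 5 9) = [0, 8, 2, 4, 6, 9, 7, 5, 13, 3, 10, 11, 12, 1]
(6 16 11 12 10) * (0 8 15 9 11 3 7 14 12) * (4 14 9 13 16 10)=(0 8 15 13 16 3 7 9 11)(4 14 12)(6 10)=[8, 1, 2, 7, 14, 5, 10, 9, 15, 11, 6, 0, 4, 16, 12, 13, 3]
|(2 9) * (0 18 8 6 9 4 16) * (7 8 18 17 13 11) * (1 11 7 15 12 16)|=|(18)(0 17 13 7 8 6 9 2 4 1 11 15 12 16)|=14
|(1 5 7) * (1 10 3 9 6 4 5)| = 7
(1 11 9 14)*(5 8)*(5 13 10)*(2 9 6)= (1 11 6 2 9 14)(5 8 13 10)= [0, 11, 9, 3, 4, 8, 2, 7, 13, 14, 5, 6, 12, 10, 1]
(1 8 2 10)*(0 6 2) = [6, 8, 10, 3, 4, 5, 2, 7, 0, 9, 1] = (0 6 2 10 1 8)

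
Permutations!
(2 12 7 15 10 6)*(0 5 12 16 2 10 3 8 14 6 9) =[5, 1, 16, 8, 4, 12, 10, 15, 14, 0, 9, 11, 7, 13, 6, 3, 2] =(0 5 12 7 15 3 8 14 6 10 9)(2 16)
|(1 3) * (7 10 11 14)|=|(1 3)(7 10 11 14)|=4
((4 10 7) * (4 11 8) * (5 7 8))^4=(4 10 8)(5 7 11)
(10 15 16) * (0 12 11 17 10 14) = (0 12 11 17 10 15 16 14) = [12, 1, 2, 3, 4, 5, 6, 7, 8, 9, 15, 17, 11, 13, 0, 16, 14, 10]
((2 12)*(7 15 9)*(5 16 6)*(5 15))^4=(5 9 6)(7 15 16)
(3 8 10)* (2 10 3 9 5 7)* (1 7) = (1 7 2 10 9 5)(3 8) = [0, 7, 10, 8, 4, 1, 6, 2, 3, 5, 9]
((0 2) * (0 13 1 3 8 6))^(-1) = (0 6 8 3 1 13 2)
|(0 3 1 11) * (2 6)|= 4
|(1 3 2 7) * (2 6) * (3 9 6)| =5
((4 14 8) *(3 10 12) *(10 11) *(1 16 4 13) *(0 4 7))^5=((0 4 14 8 13 1 16 7)(3 11 10 12))^5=(0 1 14 7 13 4 16 8)(3 11 10 12)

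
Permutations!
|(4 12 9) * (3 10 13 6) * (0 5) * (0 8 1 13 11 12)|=12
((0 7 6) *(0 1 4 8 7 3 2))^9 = (1 6 7 8 4)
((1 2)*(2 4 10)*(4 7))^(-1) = (1 2 10 4 7)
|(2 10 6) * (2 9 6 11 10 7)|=2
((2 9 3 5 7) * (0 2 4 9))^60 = ((0 2)(3 5 7 4 9))^60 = (9)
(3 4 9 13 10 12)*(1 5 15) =(1 5 15)(3 4 9 13 10 12) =[0, 5, 2, 4, 9, 15, 6, 7, 8, 13, 12, 11, 3, 10, 14, 1]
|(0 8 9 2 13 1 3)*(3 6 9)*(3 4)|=20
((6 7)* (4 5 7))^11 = (4 6 7 5)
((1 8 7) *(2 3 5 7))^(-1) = (1 7 5 3 2 8)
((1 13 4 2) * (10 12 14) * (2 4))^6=(14)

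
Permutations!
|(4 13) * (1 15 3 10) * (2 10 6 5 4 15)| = 6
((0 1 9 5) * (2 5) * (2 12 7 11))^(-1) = (0 5 2 11 7 12 9 1)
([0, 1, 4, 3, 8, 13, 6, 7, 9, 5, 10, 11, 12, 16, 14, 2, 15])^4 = [0, 1, 5, 3, 13, 2, 6, 7, 16, 15, 10, 11, 12, 4, 14, 9, 8]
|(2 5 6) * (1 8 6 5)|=|(1 8 6 2)|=4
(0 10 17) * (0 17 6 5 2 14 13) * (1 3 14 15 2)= (17)(0 10 6 5 1 3 14 13)(2 15)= [10, 3, 15, 14, 4, 1, 5, 7, 8, 9, 6, 11, 12, 0, 13, 2, 16, 17]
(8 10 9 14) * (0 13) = [13, 1, 2, 3, 4, 5, 6, 7, 10, 14, 9, 11, 12, 0, 8] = (0 13)(8 10 9 14)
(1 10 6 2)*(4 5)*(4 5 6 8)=(1 10 8 4 6 2)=[0, 10, 1, 3, 6, 5, 2, 7, 4, 9, 8]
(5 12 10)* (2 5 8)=[0, 1, 5, 3, 4, 12, 6, 7, 2, 9, 8, 11, 10]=(2 5 12 10 8)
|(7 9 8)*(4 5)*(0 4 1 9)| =|(0 4 5 1 9 8 7)| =7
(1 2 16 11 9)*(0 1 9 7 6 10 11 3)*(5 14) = [1, 2, 16, 0, 4, 14, 10, 6, 8, 9, 11, 7, 12, 13, 5, 15, 3] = (0 1 2 16 3)(5 14)(6 10 11 7)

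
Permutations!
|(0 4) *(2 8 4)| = |(0 2 8 4)| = 4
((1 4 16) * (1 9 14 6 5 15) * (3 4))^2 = ((1 3 4 16 9 14 6 5 15))^2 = (1 4 9 6 15 3 16 14 5)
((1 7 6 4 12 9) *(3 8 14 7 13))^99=((1 13 3 8 14 7 6 4 12 9))^99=(1 9 12 4 6 7 14 8 3 13)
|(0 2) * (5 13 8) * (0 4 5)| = 6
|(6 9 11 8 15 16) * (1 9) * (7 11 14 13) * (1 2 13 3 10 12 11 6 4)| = |(1 9 14 3 10 12 11 8 15 16 4)(2 13 7 6)| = 44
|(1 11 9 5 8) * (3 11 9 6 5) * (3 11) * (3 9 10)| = 8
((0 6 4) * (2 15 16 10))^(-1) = ((0 6 4)(2 15 16 10))^(-1) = (0 4 6)(2 10 16 15)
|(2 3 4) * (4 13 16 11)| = 6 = |(2 3 13 16 11 4)|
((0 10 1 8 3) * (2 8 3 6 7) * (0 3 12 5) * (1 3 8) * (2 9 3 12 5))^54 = (12)(3 9 7 6 8)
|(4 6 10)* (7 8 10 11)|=6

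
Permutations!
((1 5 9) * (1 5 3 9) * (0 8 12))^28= (0 8 12)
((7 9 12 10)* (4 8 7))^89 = (4 10 12 9 7 8)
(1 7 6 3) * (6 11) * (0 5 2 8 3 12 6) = (0 5 2 8 3 1 7 11)(6 12) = [5, 7, 8, 1, 4, 2, 12, 11, 3, 9, 10, 0, 6]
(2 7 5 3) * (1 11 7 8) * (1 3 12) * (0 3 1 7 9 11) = [3, 0, 8, 2, 4, 12, 6, 5, 1, 11, 10, 9, 7] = (0 3 2 8 1)(5 12 7)(9 11)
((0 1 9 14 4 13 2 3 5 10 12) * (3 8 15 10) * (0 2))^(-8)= ((0 1 9 14 4 13)(2 8 15 10 12)(3 5))^(-8)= (0 4 9)(1 13 14)(2 15 12 8 10)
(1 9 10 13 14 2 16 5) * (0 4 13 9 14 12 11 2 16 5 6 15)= (0 4 13 12 11 2 5 1 14 16 6 15)(9 10)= [4, 14, 5, 3, 13, 1, 15, 7, 8, 10, 9, 2, 11, 12, 16, 0, 6]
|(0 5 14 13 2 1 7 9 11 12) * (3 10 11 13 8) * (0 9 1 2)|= 10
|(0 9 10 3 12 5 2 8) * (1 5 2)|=|(0 9 10 3 12 2 8)(1 5)|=14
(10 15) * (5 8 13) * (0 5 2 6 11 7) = (0 5 8 13 2 6 11 7)(10 15) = [5, 1, 6, 3, 4, 8, 11, 0, 13, 9, 15, 7, 12, 2, 14, 10]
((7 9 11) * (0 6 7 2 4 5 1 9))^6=(11)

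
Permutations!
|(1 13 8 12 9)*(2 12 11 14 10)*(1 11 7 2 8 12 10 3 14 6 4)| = 28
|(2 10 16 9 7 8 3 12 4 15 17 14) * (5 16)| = 13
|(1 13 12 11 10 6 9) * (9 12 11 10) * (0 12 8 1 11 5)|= |(0 12 10 6 8 1 13 5)(9 11)|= 8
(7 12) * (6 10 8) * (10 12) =(6 12 7 10 8) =[0, 1, 2, 3, 4, 5, 12, 10, 6, 9, 8, 11, 7]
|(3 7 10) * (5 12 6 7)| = 6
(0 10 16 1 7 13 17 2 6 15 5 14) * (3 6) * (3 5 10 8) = (0 8 3 6 15 10 16 1 7 13 17 2 5 14) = [8, 7, 5, 6, 4, 14, 15, 13, 3, 9, 16, 11, 12, 17, 0, 10, 1, 2]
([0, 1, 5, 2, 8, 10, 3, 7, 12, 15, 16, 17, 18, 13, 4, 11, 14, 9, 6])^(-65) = (2 5 10 16 14 4 8 12 18 6 3)(9 17 11 15)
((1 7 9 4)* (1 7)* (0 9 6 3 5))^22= ((0 9 4 7 6 3 5))^22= (0 9 4 7 6 3 5)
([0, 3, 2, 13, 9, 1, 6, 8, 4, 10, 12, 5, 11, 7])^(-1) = (1 5 11 12 10 9 4 8 7 13 3)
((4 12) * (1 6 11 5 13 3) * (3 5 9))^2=(13)(1 11 3 6 9)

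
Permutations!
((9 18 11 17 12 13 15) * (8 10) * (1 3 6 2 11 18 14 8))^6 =((18)(1 3 6 2 11 17 12 13 15 9 14 8 10))^6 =(18)(1 12 10 17 8 11 14 2 9 6 15 3 13)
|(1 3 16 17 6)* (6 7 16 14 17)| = 7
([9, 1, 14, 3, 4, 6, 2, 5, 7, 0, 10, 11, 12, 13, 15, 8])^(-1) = [9, 1, 6, 3, 4, 7, 5, 8, 15, 0, 10, 11, 12, 13, 2, 14]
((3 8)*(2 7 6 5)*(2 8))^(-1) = ((2 7 6 5 8 3))^(-1) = (2 3 8 5 6 7)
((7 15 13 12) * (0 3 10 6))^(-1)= ((0 3 10 6)(7 15 13 12))^(-1)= (0 6 10 3)(7 12 13 15)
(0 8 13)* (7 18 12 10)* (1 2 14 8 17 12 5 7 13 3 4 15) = [17, 2, 14, 4, 15, 7, 6, 18, 3, 9, 13, 11, 10, 0, 8, 1, 16, 12, 5] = (0 17 12 10 13)(1 2 14 8 3 4 15)(5 7 18)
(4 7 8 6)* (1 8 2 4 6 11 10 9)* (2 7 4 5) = (1 8 11 10 9)(2 5) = [0, 8, 5, 3, 4, 2, 6, 7, 11, 1, 9, 10]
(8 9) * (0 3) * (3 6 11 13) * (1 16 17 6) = (0 1 16 17 6 11 13 3)(8 9) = [1, 16, 2, 0, 4, 5, 11, 7, 9, 8, 10, 13, 12, 3, 14, 15, 17, 6]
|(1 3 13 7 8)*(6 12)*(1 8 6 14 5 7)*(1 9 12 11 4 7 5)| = 12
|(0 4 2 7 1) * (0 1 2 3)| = |(0 4 3)(2 7)| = 6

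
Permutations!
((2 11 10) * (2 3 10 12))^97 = ((2 11 12)(3 10))^97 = (2 11 12)(3 10)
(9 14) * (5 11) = (5 11)(9 14) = [0, 1, 2, 3, 4, 11, 6, 7, 8, 14, 10, 5, 12, 13, 9]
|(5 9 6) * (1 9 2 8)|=6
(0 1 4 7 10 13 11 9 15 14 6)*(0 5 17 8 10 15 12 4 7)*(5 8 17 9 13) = (17)(0 1 7 15 14 6 8 10 5 9 12 4)(11 13) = [1, 7, 2, 3, 0, 9, 8, 15, 10, 12, 5, 13, 4, 11, 6, 14, 16, 17]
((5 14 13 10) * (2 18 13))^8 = ((2 18 13 10 5 14))^8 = (2 13 5)(10 14 18)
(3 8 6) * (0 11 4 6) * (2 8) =[11, 1, 8, 2, 6, 5, 3, 7, 0, 9, 10, 4] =(0 11 4 6 3 2 8)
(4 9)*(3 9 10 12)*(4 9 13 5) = (3 13 5 4 10 12) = [0, 1, 2, 13, 10, 4, 6, 7, 8, 9, 12, 11, 3, 5]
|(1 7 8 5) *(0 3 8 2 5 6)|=4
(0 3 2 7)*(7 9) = [3, 1, 9, 2, 4, 5, 6, 0, 8, 7] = (0 3 2 9 7)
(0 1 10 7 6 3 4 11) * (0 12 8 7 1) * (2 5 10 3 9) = (1 3 4 11 12 8 7 6 9 2 5 10) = [0, 3, 5, 4, 11, 10, 9, 6, 7, 2, 1, 12, 8]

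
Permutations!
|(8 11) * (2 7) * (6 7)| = |(2 6 7)(8 11)| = 6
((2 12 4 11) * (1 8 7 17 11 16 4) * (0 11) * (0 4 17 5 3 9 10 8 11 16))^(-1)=(0 4 17 16)(1 12 2 11)(3 5 7 8 10 9)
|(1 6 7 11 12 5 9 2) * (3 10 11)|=10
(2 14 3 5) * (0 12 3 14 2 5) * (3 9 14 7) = (0 12 9 14 7 3) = [12, 1, 2, 0, 4, 5, 6, 3, 8, 14, 10, 11, 9, 13, 7]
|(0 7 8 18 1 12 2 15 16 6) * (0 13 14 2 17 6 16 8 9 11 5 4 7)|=10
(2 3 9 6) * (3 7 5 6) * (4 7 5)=(2 5 6)(3 9)(4 7)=[0, 1, 5, 9, 7, 6, 2, 4, 8, 3]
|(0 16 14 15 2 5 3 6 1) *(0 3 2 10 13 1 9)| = |(0 16 14 15 10 13 1 3 6 9)(2 5)| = 10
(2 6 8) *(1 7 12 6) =[0, 7, 1, 3, 4, 5, 8, 12, 2, 9, 10, 11, 6] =(1 7 12 6 8 2)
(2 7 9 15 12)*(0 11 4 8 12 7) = (0 11 4 8 12 2)(7 9 15) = [11, 1, 0, 3, 8, 5, 6, 9, 12, 15, 10, 4, 2, 13, 14, 7]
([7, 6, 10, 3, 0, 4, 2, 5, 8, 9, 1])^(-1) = (0 4 5 7)(1 10 2 6)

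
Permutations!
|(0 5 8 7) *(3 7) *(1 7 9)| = |(0 5 8 3 9 1 7)| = 7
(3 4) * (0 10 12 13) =(0 10 12 13)(3 4) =[10, 1, 2, 4, 3, 5, 6, 7, 8, 9, 12, 11, 13, 0]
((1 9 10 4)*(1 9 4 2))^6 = ((1 4 9 10 2))^6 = (1 4 9 10 2)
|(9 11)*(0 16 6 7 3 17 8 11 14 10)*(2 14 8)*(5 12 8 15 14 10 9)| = 24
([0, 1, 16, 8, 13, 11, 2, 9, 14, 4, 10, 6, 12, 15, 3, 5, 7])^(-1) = (2 6 11 5 15 13 4 9 7 16)(3 14 8)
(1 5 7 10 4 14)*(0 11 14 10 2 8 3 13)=[11, 5, 8, 13, 10, 7, 6, 2, 3, 9, 4, 14, 12, 0, 1]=(0 11 14 1 5 7 2 8 3 13)(4 10)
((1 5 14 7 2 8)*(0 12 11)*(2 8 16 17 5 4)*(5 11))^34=(0 17 2 1 7 5)(4 8 14 12 11 16)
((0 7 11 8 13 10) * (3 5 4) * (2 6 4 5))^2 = ((0 7 11 8 13 10)(2 6 4 3))^2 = (0 11 13)(2 4)(3 6)(7 8 10)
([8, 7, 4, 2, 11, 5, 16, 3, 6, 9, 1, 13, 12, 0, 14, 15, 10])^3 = [16, 2, 13, 11, 0, 5, 1, 4, 10, 9, 3, 8, 12, 6, 14, 15, 7]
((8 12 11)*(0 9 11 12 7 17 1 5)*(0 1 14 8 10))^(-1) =((0 9 11 10)(1 5)(7 17 14 8))^(-1) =(0 10 11 9)(1 5)(7 8 14 17)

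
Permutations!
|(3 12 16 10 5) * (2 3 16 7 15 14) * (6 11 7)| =|(2 3 12 6 11 7 15 14)(5 16 10)| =24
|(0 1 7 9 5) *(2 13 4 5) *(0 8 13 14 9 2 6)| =28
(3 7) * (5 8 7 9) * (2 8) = [0, 1, 8, 9, 4, 2, 6, 3, 7, 5] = (2 8 7 3 9 5)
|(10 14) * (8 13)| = 2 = |(8 13)(10 14)|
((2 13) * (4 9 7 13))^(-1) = (2 13 7 9 4)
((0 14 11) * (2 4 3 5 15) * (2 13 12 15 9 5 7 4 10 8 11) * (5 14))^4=(0 2)(3 7 4)(5 10)(8 9)(11 14)(12 15 13)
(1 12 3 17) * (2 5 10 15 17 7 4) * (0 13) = (0 13)(1 12 3 7 4 2 5 10 15 17) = [13, 12, 5, 7, 2, 10, 6, 4, 8, 9, 15, 11, 3, 0, 14, 17, 16, 1]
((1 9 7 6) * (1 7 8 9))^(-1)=((6 7)(8 9))^(-1)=(6 7)(8 9)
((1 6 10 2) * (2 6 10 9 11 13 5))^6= (1 5 11 6)(2 13 9 10)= ((1 10 6 9 11 13 5 2))^6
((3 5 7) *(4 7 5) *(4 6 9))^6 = (3 6 9 4 7)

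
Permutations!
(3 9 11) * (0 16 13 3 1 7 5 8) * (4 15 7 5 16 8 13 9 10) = [8, 5, 2, 10, 15, 13, 6, 16, 0, 11, 4, 1, 12, 3, 14, 7, 9] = (0 8)(1 5 13 3 10 4 15 7 16 9 11)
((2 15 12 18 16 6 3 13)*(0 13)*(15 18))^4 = ((0 13 2 18 16 6 3)(12 15))^4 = (0 16 13 6 2 3 18)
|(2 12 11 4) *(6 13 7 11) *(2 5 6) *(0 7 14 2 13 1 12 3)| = |(0 7 11 4 5 6 1 12 13 14 2 3)| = 12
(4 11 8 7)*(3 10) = (3 10)(4 11 8 7) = [0, 1, 2, 10, 11, 5, 6, 4, 7, 9, 3, 8]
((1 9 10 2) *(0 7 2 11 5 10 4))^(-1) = ((0 7 2 1 9 4)(5 10 11))^(-1) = (0 4 9 1 2 7)(5 11 10)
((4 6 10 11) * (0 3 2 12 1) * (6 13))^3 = ((0 3 2 12 1)(4 13 6 10 11))^3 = (0 12 3 1 2)(4 10 13 11 6)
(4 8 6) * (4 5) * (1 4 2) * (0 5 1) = (0 5 2)(1 4 8 6) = [5, 4, 0, 3, 8, 2, 1, 7, 6]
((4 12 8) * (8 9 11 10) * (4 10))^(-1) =(4 11 9 12)(8 10)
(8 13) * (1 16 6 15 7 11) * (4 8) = (1 16 6 15 7 11)(4 8 13) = [0, 16, 2, 3, 8, 5, 15, 11, 13, 9, 10, 1, 12, 4, 14, 7, 6]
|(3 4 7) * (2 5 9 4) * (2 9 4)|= 6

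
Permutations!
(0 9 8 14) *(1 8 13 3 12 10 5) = (0 9 13 3 12 10 5 1 8 14) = [9, 8, 2, 12, 4, 1, 6, 7, 14, 13, 5, 11, 10, 3, 0]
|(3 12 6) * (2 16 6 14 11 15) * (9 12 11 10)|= 12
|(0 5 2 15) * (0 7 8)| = |(0 5 2 15 7 8)| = 6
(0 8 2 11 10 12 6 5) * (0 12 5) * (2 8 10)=(0 10 5 12 6)(2 11)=[10, 1, 11, 3, 4, 12, 0, 7, 8, 9, 5, 2, 6]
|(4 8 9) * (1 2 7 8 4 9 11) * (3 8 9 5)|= |(1 2 7 9 5 3 8 11)|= 8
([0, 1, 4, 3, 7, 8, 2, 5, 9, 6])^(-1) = (2 6 9 8 5 7 4)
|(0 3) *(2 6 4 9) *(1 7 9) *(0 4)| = 8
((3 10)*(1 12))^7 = (1 12)(3 10)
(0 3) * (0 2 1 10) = (0 3 2 1 10) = [3, 10, 1, 2, 4, 5, 6, 7, 8, 9, 0]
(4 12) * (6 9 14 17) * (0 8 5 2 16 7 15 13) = (0 8 5 2 16 7 15 13)(4 12)(6 9 14 17) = [8, 1, 16, 3, 12, 2, 9, 15, 5, 14, 10, 11, 4, 0, 17, 13, 7, 6]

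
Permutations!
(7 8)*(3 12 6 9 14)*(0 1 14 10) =(0 1 14 3 12 6 9 10)(7 8) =[1, 14, 2, 12, 4, 5, 9, 8, 7, 10, 0, 11, 6, 13, 3]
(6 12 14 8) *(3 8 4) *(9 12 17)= [0, 1, 2, 8, 3, 5, 17, 7, 6, 12, 10, 11, 14, 13, 4, 15, 16, 9]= (3 8 6 17 9 12 14 4)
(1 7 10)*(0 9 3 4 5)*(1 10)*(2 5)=(10)(0 9 3 4 2 5)(1 7)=[9, 7, 5, 4, 2, 0, 6, 1, 8, 3, 10]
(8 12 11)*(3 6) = (3 6)(8 12 11) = [0, 1, 2, 6, 4, 5, 3, 7, 12, 9, 10, 8, 11]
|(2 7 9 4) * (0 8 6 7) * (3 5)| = 14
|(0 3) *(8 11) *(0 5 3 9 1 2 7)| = |(0 9 1 2 7)(3 5)(8 11)| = 10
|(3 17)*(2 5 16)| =6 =|(2 5 16)(3 17)|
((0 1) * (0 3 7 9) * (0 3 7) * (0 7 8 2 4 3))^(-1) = (0 9 7 3 4 2 8 1)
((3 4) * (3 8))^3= (8)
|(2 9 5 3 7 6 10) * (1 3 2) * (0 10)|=6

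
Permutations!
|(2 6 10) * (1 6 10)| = 2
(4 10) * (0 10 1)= [10, 0, 2, 3, 1, 5, 6, 7, 8, 9, 4]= (0 10 4 1)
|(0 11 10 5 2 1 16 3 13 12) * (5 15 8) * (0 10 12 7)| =|(0 11 12 10 15 8 5 2 1 16 3 13 7)| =13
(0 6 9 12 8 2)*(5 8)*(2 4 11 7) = (0 6 9 12 5 8 4 11 7 2) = [6, 1, 0, 3, 11, 8, 9, 2, 4, 12, 10, 7, 5]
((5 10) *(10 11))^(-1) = (5 10 11)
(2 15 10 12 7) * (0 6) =[6, 1, 15, 3, 4, 5, 0, 2, 8, 9, 12, 11, 7, 13, 14, 10] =(0 6)(2 15 10 12 7)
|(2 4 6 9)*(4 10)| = |(2 10 4 6 9)| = 5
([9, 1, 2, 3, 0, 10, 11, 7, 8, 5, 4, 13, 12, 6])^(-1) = (0 4 10 5 9)(6 13 11)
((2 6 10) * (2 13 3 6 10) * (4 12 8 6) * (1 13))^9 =(13)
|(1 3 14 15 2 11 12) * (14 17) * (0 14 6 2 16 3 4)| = 12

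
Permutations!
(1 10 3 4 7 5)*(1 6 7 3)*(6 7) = (1 10)(3 4)(5 7) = [0, 10, 2, 4, 3, 7, 6, 5, 8, 9, 1]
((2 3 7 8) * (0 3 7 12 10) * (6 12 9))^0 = ((0 3 9 6 12 10)(2 7 8))^0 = (12)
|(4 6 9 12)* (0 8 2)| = 12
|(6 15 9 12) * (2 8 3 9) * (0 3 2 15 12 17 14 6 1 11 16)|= |(0 3 9 17 14 6 12 1 11 16)(2 8)|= 10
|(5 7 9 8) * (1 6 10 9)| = 7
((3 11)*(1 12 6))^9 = ((1 12 6)(3 11))^9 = (12)(3 11)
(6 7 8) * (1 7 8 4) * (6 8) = [0, 7, 2, 3, 1, 5, 6, 4, 8] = (8)(1 7 4)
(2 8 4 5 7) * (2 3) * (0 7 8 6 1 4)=(0 7 3 2 6 1 4 5 8)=[7, 4, 6, 2, 5, 8, 1, 3, 0]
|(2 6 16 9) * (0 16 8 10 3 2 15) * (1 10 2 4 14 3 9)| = |(0 16 1 10 9 15)(2 6 8)(3 4 14)| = 6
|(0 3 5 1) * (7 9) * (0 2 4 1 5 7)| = 12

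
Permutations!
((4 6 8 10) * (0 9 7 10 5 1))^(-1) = (0 1 5 8 6 4 10 7 9)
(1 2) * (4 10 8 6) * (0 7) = (0 7)(1 2)(4 10 8 6) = [7, 2, 1, 3, 10, 5, 4, 0, 6, 9, 8]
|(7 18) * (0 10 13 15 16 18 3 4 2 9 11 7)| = 6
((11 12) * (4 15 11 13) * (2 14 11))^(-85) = ((2 14 11 12 13 4 15))^(-85) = (2 15 4 13 12 11 14)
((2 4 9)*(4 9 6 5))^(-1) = (2 9)(4 5 6)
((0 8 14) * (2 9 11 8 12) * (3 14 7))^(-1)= (0 14 3 7 8 11 9 2 12)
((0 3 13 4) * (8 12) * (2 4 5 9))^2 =(0 13 9 4 3 5 2)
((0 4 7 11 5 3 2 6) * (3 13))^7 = ((0 4 7 11 5 13 3 2 6))^7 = (0 2 13 11 4 6 3 5 7)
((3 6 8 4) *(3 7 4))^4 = (3 6 8)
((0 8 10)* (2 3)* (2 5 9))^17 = (0 10 8)(2 3 5 9)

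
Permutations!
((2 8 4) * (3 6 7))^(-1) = (2 4 8)(3 7 6)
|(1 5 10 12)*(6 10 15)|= 6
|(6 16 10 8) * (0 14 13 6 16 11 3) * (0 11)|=|(0 14 13 6)(3 11)(8 16 10)|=12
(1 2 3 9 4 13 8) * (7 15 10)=(1 2 3 9 4 13 8)(7 15 10)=[0, 2, 3, 9, 13, 5, 6, 15, 1, 4, 7, 11, 12, 8, 14, 10]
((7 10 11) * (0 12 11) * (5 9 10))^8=((0 12 11 7 5 9 10))^8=(0 12 11 7 5 9 10)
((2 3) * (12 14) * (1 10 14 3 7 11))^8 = (14)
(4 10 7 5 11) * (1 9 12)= (1 9 12)(4 10 7 5 11)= [0, 9, 2, 3, 10, 11, 6, 5, 8, 12, 7, 4, 1]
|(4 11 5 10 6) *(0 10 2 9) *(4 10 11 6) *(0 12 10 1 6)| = |(0 11 5 2 9 12 10 4)(1 6)| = 8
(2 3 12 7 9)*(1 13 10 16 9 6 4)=(1 13 10 16 9 2 3 12 7 6 4)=[0, 13, 3, 12, 1, 5, 4, 6, 8, 2, 16, 11, 7, 10, 14, 15, 9]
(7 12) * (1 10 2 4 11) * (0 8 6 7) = [8, 10, 4, 3, 11, 5, 7, 12, 6, 9, 2, 1, 0] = (0 8 6 7 12)(1 10 2 4 11)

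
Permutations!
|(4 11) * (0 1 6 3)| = |(0 1 6 3)(4 11)| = 4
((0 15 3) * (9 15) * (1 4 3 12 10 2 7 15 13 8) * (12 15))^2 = ((15)(0 9 13 8 1 4 3)(2 7 12 10))^2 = (15)(0 13 1 3 9 8 4)(2 12)(7 10)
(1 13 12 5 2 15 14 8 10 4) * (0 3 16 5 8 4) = (0 3 16 5 2 15 14 4 1 13 12 8 10) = [3, 13, 15, 16, 1, 2, 6, 7, 10, 9, 0, 11, 8, 12, 4, 14, 5]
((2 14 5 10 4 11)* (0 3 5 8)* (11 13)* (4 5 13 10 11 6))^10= (0 8 14 2 11 5 10 4 6 13 3)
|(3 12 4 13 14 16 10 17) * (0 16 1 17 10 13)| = 9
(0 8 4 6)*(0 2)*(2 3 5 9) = [8, 1, 0, 5, 6, 9, 3, 7, 4, 2] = (0 8 4 6 3 5 9 2)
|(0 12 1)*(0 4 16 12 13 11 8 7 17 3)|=|(0 13 11 8 7 17 3)(1 4 16 12)|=28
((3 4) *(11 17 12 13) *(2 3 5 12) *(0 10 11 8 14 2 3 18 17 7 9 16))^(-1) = (0 16 9 7 11 10)(2 14 8 13 12 5 4 3 17 18)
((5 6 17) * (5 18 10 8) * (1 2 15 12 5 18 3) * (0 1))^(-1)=((0 1 2 15 12 5 6 17 3)(8 18 10))^(-1)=(0 3 17 6 5 12 15 2 1)(8 10 18)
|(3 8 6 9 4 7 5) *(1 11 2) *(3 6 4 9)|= 6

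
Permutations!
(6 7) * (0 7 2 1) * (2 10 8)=[7, 0, 1, 3, 4, 5, 10, 6, 2, 9, 8]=(0 7 6 10 8 2 1)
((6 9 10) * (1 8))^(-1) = (1 8)(6 10 9) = ((1 8)(6 9 10))^(-1)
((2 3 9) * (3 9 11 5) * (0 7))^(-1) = ((0 7)(2 9)(3 11 5))^(-1) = (0 7)(2 9)(3 5 11)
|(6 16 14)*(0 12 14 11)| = 6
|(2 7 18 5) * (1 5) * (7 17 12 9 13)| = 9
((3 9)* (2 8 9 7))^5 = (9)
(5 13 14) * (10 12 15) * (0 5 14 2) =(0 5 13 2)(10 12 15) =[5, 1, 0, 3, 4, 13, 6, 7, 8, 9, 12, 11, 15, 2, 14, 10]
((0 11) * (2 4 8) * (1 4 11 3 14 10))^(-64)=((0 3 14 10 1 4 8 2 11))^(-64)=(0 11 2 8 4 1 10 14 3)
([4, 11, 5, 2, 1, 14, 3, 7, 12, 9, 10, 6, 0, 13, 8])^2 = [1, 6, 14, 5, 11, 8, 2, 7, 0, 9, 10, 3, 4, 13, 12]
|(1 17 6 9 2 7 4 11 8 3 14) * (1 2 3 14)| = 30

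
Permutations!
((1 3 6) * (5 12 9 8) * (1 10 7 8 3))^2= ((3 6 10 7 8 5 12 9))^2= (3 10 8 12)(5 9 6 7)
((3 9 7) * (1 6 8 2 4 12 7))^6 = ((1 6 8 2 4 12 7 3 9))^6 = (1 7 2)(3 4 6)(8 9 12)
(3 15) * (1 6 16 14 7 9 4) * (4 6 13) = (1 13 4)(3 15)(6 16 14 7 9) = [0, 13, 2, 15, 1, 5, 16, 9, 8, 6, 10, 11, 12, 4, 7, 3, 14]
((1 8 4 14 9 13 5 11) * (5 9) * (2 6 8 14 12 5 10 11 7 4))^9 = (1 14 10 11)(4 12 5 7)(9 13)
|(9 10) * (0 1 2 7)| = 4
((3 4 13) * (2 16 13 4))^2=(2 13)(3 16)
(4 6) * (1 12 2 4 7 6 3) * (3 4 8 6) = (1 12 2 8 6 7 3) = [0, 12, 8, 1, 4, 5, 7, 3, 6, 9, 10, 11, 2]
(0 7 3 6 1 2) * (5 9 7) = [5, 2, 0, 6, 4, 9, 1, 3, 8, 7] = (0 5 9 7 3 6 1 2)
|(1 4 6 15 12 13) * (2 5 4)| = 8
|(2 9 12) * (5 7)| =6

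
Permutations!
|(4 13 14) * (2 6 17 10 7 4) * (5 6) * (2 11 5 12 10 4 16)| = 35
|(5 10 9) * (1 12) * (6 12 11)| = |(1 11 6 12)(5 10 9)| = 12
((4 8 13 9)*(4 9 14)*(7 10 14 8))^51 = ((4 7 10 14)(8 13))^51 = (4 14 10 7)(8 13)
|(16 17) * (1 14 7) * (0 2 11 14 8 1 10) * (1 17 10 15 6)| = |(0 2 11 14 7 15 6 1 8 17 16 10)| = 12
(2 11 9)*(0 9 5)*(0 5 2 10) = (0 9 10)(2 11) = [9, 1, 11, 3, 4, 5, 6, 7, 8, 10, 0, 2]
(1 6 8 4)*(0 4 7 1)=[4, 6, 2, 3, 0, 5, 8, 1, 7]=(0 4)(1 6 8 7)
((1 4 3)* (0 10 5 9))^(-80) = ((0 10 5 9)(1 4 3))^(-80) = (10)(1 4 3)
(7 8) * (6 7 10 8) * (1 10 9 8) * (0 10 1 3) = (0 10 3)(6 7)(8 9) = [10, 1, 2, 0, 4, 5, 7, 6, 9, 8, 3]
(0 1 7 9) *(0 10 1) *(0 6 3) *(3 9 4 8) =(0 6 9 10 1 7 4 8 3) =[6, 7, 2, 0, 8, 5, 9, 4, 3, 10, 1]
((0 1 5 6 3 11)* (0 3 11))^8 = (0 5 11)(1 6 3)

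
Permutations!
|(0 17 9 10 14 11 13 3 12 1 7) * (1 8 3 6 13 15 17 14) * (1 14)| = |(0 1 7)(3 12 8)(6 13)(9 10 14 11 15 17)| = 6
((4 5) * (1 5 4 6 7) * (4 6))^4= ((1 5 4 6 7))^4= (1 7 6 4 5)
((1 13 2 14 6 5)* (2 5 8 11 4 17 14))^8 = ((1 13 5)(4 17 14 6 8 11))^8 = (1 5 13)(4 14 8)(6 11 17)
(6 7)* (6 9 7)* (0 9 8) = [9, 1, 2, 3, 4, 5, 6, 8, 0, 7] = (0 9 7 8)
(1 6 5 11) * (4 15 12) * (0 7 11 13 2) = (0 7 11 1 6 5 13 2)(4 15 12) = [7, 6, 0, 3, 15, 13, 5, 11, 8, 9, 10, 1, 4, 2, 14, 12]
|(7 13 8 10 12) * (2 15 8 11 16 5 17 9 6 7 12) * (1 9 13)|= |(1 9 6 7)(2 15 8 10)(5 17 13 11 16)|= 20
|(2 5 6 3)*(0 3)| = |(0 3 2 5 6)| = 5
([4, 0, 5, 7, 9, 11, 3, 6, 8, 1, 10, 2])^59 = (0 1 9 4)(2 11 5)(3 6 7)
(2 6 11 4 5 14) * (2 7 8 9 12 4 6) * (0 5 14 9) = [5, 1, 2, 3, 14, 9, 11, 8, 0, 12, 10, 6, 4, 13, 7] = (0 5 9 12 4 14 7 8)(6 11)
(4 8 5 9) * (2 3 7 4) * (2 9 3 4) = (9)(2 4 8 5 3 7) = [0, 1, 4, 7, 8, 3, 6, 2, 5, 9]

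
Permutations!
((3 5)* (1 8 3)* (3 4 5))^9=(1 8 4 5)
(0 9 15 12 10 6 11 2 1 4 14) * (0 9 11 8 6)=(0 11 2 1 4 14 9 15 12 10)(6 8)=[11, 4, 1, 3, 14, 5, 8, 7, 6, 15, 0, 2, 10, 13, 9, 12]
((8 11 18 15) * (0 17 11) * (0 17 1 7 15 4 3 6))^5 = ((0 1 7 15 8 17 11 18 4 3 6))^5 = (0 17 6 8 3 15 4 7 18 1 11)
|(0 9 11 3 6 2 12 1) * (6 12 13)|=6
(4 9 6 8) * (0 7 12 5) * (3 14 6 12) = (0 7 3 14 6 8 4 9 12 5) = [7, 1, 2, 14, 9, 0, 8, 3, 4, 12, 10, 11, 5, 13, 6]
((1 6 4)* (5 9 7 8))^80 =(9)(1 4 6)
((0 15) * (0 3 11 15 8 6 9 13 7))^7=(0 8 6 9 13 7)(3 11 15)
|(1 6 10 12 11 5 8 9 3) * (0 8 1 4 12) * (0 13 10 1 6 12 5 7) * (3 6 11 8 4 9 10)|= 40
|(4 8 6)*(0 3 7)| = 3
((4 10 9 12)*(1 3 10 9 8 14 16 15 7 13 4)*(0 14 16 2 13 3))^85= (0 9 2 1 4 14 12 13)(3 10 8 16 15 7)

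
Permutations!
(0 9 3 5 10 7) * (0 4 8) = (0 9 3 5 10 7 4 8) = [9, 1, 2, 5, 8, 10, 6, 4, 0, 3, 7]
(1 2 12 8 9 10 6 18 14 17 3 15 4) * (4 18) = (1 2 12 8 9 10 6 4)(3 15 18 14 17) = [0, 2, 12, 15, 1, 5, 4, 7, 9, 10, 6, 11, 8, 13, 17, 18, 16, 3, 14]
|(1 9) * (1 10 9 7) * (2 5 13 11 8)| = 10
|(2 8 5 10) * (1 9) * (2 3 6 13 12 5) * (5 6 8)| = 30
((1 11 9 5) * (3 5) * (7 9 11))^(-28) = (11)(1 9 5 7 3) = ((11)(1 7 9 3 5))^(-28)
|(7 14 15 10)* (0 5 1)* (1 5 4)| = 12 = |(0 4 1)(7 14 15 10)|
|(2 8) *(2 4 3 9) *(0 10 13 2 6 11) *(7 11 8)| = 30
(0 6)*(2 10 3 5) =[6, 1, 10, 5, 4, 2, 0, 7, 8, 9, 3] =(0 6)(2 10 3 5)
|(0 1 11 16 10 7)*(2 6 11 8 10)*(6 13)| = |(0 1 8 10 7)(2 13 6 11 16)| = 5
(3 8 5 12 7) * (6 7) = (3 8 5 12 6 7) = [0, 1, 2, 8, 4, 12, 7, 3, 5, 9, 10, 11, 6]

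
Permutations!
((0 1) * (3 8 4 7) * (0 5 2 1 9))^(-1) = (0 9)(1 2 5)(3 7 4 8)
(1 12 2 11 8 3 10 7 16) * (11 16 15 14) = (1 12 2 16)(3 10 7 15 14 11 8) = [0, 12, 16, 10, 4, 5, 6, 15, 3, 9, 7, 8, 2, 13, 11, 14, 1]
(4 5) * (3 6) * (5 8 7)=(3 6)(4 8 7 5)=[0, 1, 2, 6, 8, 4, 3, 5, 7]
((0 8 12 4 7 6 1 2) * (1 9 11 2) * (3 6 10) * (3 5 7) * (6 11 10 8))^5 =(0 7 11 10 4 6 8 2 5 3 9 12)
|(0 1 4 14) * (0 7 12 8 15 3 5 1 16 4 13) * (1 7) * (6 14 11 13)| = 30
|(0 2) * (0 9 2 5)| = 2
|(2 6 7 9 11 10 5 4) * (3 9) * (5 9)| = 6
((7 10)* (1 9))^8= ((1 9)(7 10))^8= (10)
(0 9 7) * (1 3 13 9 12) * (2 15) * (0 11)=(0 12 1 3 13 9 7 11)(2 15)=[12, 3, 15, 13, 4, 5, 6, 11, 8, 7, 10, 0, 1, 9, 14, 2]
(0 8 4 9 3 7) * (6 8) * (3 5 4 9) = [6, 1, 2, 7, 3, 4, 8, 0, 9, 5] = (0 6 8 9 5 4 3 7)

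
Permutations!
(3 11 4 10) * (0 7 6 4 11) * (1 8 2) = (11)(0 7 6 4 10 3)(1 8 2) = [7, 8, 1, 0, 10, 5, 4, 6, 2, 9, 3, 11]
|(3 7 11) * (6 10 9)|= 3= |(3 7 11)(6 10 9)|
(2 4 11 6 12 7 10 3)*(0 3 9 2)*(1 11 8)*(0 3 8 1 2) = (0 8 2 4 1 11 6 12 7 10 9) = [8, 11, 4, 3, 1, 5, 12, 10, 2, 0, 9, 6, 7]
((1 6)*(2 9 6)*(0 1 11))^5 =(0 11 6 9 2 1)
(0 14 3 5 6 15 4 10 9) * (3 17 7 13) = (0 14 17 7 13 3 5 6 15 4 10 9) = [14, 1, 2, 5, 10, 6, 15, 13, 8, 0, 9, 11, 12, 3, 17, 4, 16, 7]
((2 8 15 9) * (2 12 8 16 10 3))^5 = ((2 16 10 3)(8 15 9 12))^5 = (2 16 10 3)(8 15 9 12)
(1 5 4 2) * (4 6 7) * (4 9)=[0, 5, 1, 3, 2, 6, 7, 9, 8, 4]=(1 5 6 7 9 4 2)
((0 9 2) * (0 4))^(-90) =((0 9 2 4))^(-90) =(0 2)(4 9)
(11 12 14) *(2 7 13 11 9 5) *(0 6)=(0 6)(2 7 13 11 12 14 9 5)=[6, 1, 7, 3, 4, 2, 0, 13, 8, 5, 10, 12, 14, 11, 9]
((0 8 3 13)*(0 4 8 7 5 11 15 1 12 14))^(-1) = (0 14 12 1 15 11 5 7)(3 8 4 13)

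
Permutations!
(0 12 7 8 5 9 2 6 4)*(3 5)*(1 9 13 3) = (0 12 7 8 1 9 2 6 4)(3 5 13) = [12, 9, 6, 5, 0, 13, 4, 8, 1, 2, 10, 11, 7, 3]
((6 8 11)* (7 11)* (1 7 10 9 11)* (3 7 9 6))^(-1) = (1 7 3 11 9)(6 10 8)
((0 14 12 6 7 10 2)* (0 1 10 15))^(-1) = (0 15 7 6 12 14)(1 2 10)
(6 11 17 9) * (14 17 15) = (6 11 15 14 17 9) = [0, 1, 2, 3, 4, 5, 11, 7, 8, 6, 10, 15, 12, 13, 17, 14, 16, 9]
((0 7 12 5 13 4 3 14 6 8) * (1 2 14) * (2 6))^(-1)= ((0 7 12 5 13 4 3 1 6 8)(2 14))^(-1)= (0 8 6 1 3 4 13 5 12 7)(2 14)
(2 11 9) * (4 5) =(2 11 9)(4 5) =[0, 1, 11, 3, 5, 4, 6, 7, 8, 2, 10, 9]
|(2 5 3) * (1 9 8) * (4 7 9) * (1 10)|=|(1 4 7 9 8 10)(2 5 3)|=6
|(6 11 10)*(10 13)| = 4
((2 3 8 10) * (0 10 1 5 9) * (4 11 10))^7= ((0 4 11 10 2 3 8 1 5 9))^7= (0 1 2 4 5 3 11 9 8 10)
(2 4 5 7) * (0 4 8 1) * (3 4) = (0 3 4 5 7 2 8 1) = [3, 0, 8, 4, 5, 7, 6, 2, 1]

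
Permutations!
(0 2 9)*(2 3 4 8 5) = (0 3 4 8 5 2 9) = [3, 1, 9, 4, 8, 2, 6, 7, 5, 0]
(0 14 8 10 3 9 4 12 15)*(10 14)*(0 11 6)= (0 10 3 9 4 12 15 11 6)(8 14)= [10, 1, 2, 9, 12, 5, 0, 7, 14, 4, 3, 6, 15, 13, 8, 11]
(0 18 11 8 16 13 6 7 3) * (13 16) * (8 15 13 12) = [18, 1, 2, 0, 4, 5, 7, 3, 12, 9, 10, 15, 8, 6, 14, 13, 16, 17, 11] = (0 18 11 15 13 6 7 3)(8 12)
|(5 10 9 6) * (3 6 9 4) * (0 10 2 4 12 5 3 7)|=14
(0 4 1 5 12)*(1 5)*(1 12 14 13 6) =(0 4 5 14 13 6 1 12) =[4, 12, 2, 3, 5, 14, 1, 7, 8, 9, 10, 11, 0, 6, 13]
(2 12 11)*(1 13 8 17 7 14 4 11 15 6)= (1 13 8 17 7 14 4 11 2 12 15 6)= [0, 13, 12, 3, 11, 5, 1, 14, 17, 9, 10, 2, 15, 8, 4, 6, 16, 7]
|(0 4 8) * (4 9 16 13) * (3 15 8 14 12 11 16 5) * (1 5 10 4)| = |(0 9 10 4 14 12 11 16 13 1 5 3 15 8)| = 14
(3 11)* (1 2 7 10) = (1 2 7 10)(3 11) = [0, 2, 7, 11, 4, 5, 6, 10, 8, 9, 1, 3]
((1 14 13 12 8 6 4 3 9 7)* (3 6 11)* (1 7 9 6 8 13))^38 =(14)(3 8 6 11 4)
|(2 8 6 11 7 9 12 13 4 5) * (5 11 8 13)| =8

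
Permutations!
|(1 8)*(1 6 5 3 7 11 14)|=|(1 8 6 5 3 7 11 14)|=8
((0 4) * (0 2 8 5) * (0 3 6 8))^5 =((0 4 2)(3 6 8 5))^5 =(0 2 4)(3 6 8 5)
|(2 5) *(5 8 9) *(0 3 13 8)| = 7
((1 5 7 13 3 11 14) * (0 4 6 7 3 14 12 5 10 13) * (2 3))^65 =(0 4 6 7)(1 10 13 14)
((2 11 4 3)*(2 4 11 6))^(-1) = ((11)(2 6)(3 4))^(-1) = (11)(2 6)(3 4)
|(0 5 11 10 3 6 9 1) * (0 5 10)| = |(0 10 3 6 9 1 5 11)| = 8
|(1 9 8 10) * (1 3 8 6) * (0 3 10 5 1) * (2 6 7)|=9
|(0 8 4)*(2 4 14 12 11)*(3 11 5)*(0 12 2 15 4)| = 12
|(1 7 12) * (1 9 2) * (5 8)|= 10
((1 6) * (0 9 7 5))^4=(9)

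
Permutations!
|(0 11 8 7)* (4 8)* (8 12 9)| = |(0 11 4 12 9 8 7)| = 7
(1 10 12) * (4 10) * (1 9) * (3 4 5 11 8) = (1 5 11 8 3 4 10 12 9) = [0, 5, 2, 4, 10, 11, 6, 7, 3, 1, 12, 8, 9]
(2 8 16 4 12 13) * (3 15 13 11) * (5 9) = (2 8 16 4 12 11 3 15 13)(5 9) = [0, 1, 8, 15, 12, 9, 6, 7, 16, 5, 10, 3, 11, 2, 14, 13, 4]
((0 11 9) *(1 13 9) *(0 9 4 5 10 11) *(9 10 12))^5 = ((1 13 4 5 12 9 10 11))^5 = (1 9 4 11 12 13 10 5)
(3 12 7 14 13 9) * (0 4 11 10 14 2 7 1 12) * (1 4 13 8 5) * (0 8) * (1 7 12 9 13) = (0 1 9 3 8 5 7 2 12 4 11 10 14) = [1, 9, 12, 8, 11, 7, 6, 2, 5, 3, 14, 10, 4, 13, 0]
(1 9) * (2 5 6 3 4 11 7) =[0, 9, 5, 4, 11, 6, 3, 2, 8, 1, 10, 7] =(1 9)(2 5 6 3 4 11 7)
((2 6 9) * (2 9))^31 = ((9)(2 6))^31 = (9)(2 6)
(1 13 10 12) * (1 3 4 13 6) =(1 6)(3 4 13 10 12) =[0, 6, 2, 4, 13, 5, 1, 7, 8, 9, 12, 11, 3, 10]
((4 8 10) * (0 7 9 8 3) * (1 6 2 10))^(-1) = (0 3 4 10 2 6 1 8 9 7)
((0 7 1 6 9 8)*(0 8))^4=(0 9 6 1 7)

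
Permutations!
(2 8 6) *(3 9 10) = [0, 1, 8, 9, 4, 5, 2, 7, 6, 10, 3] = (2 8 6)(3 9 10)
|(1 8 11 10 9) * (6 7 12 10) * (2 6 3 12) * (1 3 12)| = |(1 8 11 12 10 9 3)(2 6 7)| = 21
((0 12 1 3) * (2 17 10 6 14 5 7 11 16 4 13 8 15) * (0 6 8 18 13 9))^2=((0 12 1 3 6 14 5 7 11 16 4 9)(2 17 10 8 15)(13 18))^2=(18)(0 1 6 5 11 4)(2 10 15 17 8)(3 14 7 16 9 12)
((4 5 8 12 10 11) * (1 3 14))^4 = ((1 3 14)(4 5 8 12 10 11))^4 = (1 3 14)(4 10 8)(5 11 12)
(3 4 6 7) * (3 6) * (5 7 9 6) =(3 4)(5 7)(6 9) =[0, 1, 2, 4, 3, 7, 9, 5, 8, 6]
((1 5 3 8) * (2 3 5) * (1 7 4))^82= (1 7 3)(2 4 8)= ((1 2 3 8 7 4))^82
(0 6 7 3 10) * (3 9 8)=(0 6 7 9 8 3 10)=[6, 1, 2, 10, 4, 5, 7, 9, 3, 8, 0]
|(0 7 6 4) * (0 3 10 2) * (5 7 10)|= |(0 10 2)(3 5 7 6 4)|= 15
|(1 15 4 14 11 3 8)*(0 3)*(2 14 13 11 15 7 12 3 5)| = 40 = |(0 5 2 14 15 4 13 11)(1 7 12 3 8)|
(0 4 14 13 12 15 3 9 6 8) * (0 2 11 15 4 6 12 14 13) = (0 6 8 2 11 15 3 9 12 4 13 14) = [6, 1, 11, 9, 13, 5, 8, 7, 2, 12, 10, 15, 4, 14, 0, 3]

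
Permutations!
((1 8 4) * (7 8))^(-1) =(1 4 8 7)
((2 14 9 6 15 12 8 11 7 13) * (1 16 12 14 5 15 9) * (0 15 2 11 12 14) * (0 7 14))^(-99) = (0 14 7 16 11 15 1 13)(2 5)(6 9)(8 12)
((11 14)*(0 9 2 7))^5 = ((0 9 2 7)(11 14))^5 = (0 9 2 7)(11 14)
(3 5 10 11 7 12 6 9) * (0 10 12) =(0 10 11 7)(3 5 12 6 9) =[10, 1, 2, 5, 4, 12, 9, 0, 8, 3, 11, 7, 6]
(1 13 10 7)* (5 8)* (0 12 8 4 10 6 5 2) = (0 12 8 2)(1 13 6 5 4 10 7) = [12, 13, 0, 3, 10, 4, 5, 1, 2, 9, 7, 11, 8, 6]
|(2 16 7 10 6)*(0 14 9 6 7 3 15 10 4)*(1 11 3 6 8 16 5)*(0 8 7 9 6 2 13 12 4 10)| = 42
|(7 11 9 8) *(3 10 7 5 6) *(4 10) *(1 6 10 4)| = 6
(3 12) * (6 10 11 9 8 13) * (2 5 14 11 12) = (2 5 14 11 9 8 13 6 10 12 3) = [0, 1, 5, 2, 4, 14, 10, 7, 13, 8, 12, 9, 3, 6, 11]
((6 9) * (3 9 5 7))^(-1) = ((3 9 6 5 7))^(-1) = (3 7 5 6 9)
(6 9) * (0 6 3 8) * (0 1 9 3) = (0 6 3 8 1 9) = [6, 9, 2, 8, 4, 5, 3, 7, 1, 0]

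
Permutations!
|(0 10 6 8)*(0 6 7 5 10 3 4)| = |(0 3 4)(5 10 7)(6 8)| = 6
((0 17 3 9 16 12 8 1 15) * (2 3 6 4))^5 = ((0 17 6 4 2 3 9 16 12 8 1 15))^5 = (0 3 1 4 12 17 9 15 2 8 6 16)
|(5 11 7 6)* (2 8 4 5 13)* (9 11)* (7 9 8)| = |(2 7 6 13)(4 5 8)(9 11)| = 12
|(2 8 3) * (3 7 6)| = 5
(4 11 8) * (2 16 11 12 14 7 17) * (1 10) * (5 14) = (1 10)(2 16 11 8 4 12 5 14 7 17) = [0, 10, 16, 3, 12, 14, 6, 17, 4, 9, 1, 8, 5, 13, 7, 15, 11, 2]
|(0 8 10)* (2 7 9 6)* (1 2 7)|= 6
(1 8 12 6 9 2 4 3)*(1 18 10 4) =(1 8 12 6 9 2)(3 18 10 4) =[0, 8, 1, 18, 3, 5, 9, 7, 12, 2, 4, 11, 6, 13, 14, 15, 16, 17, 10]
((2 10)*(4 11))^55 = (2 10)(4 11)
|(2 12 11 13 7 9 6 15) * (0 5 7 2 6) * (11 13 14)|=12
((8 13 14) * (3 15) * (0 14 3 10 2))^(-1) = ((0 14 8 13 3 15 10 2))^(-1) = (0 2 10 15 3 13 8 14)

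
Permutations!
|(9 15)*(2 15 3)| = |(2 15 9 3)| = 4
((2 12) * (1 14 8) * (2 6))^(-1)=((1 14 8)(2 12 6))^(-1)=(1 8 14)(2 6 12)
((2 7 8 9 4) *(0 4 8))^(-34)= ((0 4 2 7)(8 9))^(-34)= (9)(0 2)(4 7)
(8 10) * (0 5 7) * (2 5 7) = [7, 1, 5, 3, 4, 2, 6, 0, 10, 9, 8] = (0 7)(2 5)(8 10)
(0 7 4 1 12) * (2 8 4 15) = (0 7 15 2 8 4 1 12) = [7, 12, 8, 3, 1, 5, 6, 15, 4, 9, 10, 11, 0, 13, 14, 2]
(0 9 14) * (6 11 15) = [9, 1, 2, 3, 4, 5, 11, 7, 8, 14, 10, 15, 12, 13, 0, 6] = (0 9 14)(6 11 15)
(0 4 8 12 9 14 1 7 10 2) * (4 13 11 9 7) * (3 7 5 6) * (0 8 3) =(0 13 11 9 14 1 4 3 7 10 2 8 12 5 6) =[13, 4, 8, 7, 3, 6, 0, 10, 12, 14, 2, 9, 5, 11, 1]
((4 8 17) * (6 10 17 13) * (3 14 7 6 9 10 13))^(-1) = (3 8 4 17 10 9 13 6 7 14)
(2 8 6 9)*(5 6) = [0, 1, 8, 3, 4, 6, 9, 7, 5, 2] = (2 8 5 6 9)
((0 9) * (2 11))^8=((0 9)(2 11))^8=(11)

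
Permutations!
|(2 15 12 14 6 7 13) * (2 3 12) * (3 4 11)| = 8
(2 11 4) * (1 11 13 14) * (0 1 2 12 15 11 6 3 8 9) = (0 1 6 3 8 9)(2 13 14)(4 12 15 11) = [1, 6, 13, 8, 12, 5, 3, 7, 9, 0, 10, 4, 15, 14, 2, 11]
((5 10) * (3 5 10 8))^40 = (10)(3 5 8)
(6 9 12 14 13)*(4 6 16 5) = (4 6 9 12 14 13 16 5) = [0, 1, 2, 3, 6, 4, 9, 7, 8, 12, 10, 11, 14, 16, 13, 15, 5]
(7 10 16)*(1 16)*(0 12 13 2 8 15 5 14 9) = (0 12 13 2 8 15 5 14 9)(1 16 7 10) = [12, 16, 8, 3, 4, 14, 6, 10, 15, 0, 1, 11, 13, 2, 9, 5, 7]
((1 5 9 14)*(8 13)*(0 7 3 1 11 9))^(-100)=(9 11 14)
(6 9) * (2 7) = (2 7)(6 9) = [0, 1, 7, 3, 4, 5, 9, 2, 8, 6]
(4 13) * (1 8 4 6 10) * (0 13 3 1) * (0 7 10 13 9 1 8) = (0 9 1)(3 8 4)(6 13)(7 10) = [9, 0, 2, 8, 3, 5, 13, 10, 4, 1, 7, 11, 12, 6]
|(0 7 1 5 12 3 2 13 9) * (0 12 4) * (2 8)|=30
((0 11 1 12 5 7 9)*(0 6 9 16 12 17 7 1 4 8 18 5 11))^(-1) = (1 5 18 8 4 11 12 16 7 17)(6 9)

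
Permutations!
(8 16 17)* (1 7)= [0, 7, 2, 3, 4, 5, 6, 1, 16, 9, 10, 11, 12, 13, 14, 15, 17, 8]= (1 7)(8 16 17)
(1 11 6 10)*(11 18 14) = (1 18 14 11 6 10) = [0, 18, 2, 3, 4, 5, 10, 7, 8, 9, 1, 6, 12, 13, 11, 15, 16, 17, 14]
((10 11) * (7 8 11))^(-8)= ((7 8 11 10))^(-8)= (11)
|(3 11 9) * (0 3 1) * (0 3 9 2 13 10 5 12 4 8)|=12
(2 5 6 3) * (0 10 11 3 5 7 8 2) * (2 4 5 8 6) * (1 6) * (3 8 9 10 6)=(0 6 9 10 11 8 4 5 2 7 1 3)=[6, 3, 7, 0, 5, 2, 9, 1, 4, 10, 11, 8]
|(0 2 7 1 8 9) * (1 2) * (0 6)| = |(0 1 8 9 6)(2 7)| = 10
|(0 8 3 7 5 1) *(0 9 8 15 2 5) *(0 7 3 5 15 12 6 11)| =4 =|(0 12 6 11)(1 9 8 5)(2 15)|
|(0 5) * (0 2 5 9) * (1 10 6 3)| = |(0 9)(1 10 6 3)(2 5)| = 4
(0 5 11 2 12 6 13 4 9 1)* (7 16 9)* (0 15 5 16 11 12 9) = (0 16)(1 15 5 12 6 13 4 7 11 2 9) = [16, 15, 9, 3, 7, 12, 13, 11, 8, 1, 10, 2, 6, 4, 14, 5, 0]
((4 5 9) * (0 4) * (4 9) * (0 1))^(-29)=(0 9 1)(4 5)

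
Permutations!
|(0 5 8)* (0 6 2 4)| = |(0 5 8 6 2 4)| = 6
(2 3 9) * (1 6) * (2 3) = (1 6)(3 9) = [0, 6, 2, 9, 4, 5, 1, 7, 8, 3]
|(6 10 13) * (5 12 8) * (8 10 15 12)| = |(5 8)(6 15 12 10 13)| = 10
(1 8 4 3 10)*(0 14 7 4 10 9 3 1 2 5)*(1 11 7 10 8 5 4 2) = (0 14 10 1 5)(2 4 11 7)(3 9) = [14, 5, 4, 9, 11, 0, 6, 2, 8, 3, 1, 7, 12, 13, 10]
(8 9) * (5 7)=(5 7)(8 9)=[0, 1, 2, 3, 4, 7, 6, 5, 9, 8]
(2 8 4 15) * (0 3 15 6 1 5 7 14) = (0 3 15 2 8 4 6 1 5 7 14) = [3, 5, 8, 15, 6, 7, 1, 14, 4, 9, 10, 11, 12, 13, 0, 2]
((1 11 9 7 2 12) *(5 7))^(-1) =((1 11 9 5 7 2 12))^(-1) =(1 12 2 7 5 9 11)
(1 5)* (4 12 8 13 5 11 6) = (1 11 6 4 12 8 13 5) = [0, 11, 2, 3, 12, 1, 4, 7, 13, 9, 10, 6, 8, 5]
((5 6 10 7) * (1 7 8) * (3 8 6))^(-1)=(1 8 3 5 7)(6 10)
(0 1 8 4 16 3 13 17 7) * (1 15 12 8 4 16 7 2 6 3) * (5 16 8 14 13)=(0 15 12 14 13 17 2 6 3 5 16 1 4 7)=[15, 4, 6, 5, 7, 16, 3, 0, 8, 9, 10, 11, 14, 17, 13, 12, 1, 2]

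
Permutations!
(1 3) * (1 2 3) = [0, 1, 3, 2] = (2 3)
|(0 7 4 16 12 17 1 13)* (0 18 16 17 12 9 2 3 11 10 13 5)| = |(0 7 4 17 1 5)(2 3 11 10 13 18 16 9)| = 24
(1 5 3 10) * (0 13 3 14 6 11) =[13, 5, 2, 10, 4, 14, 11, 7, 8, 9, 1, 0, 12, 3, 6] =(0 13 3 10 1 5 14 6 11)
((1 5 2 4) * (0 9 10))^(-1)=(0 10 9)(1 4 2 5)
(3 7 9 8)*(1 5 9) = (1 5 9 8 3 7) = [0, 5, 2, 7, 4, 9, 6, 1, 3, 8]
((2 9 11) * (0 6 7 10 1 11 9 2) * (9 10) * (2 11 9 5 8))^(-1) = ((0 6 7 5 8 2 11)(1 9 10))^(-1) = (0 11 2 8 5 7 6)(1 10 9)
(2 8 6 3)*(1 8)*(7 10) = (1 8 6 3 2)(7 10) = [0, 8, 1, 2, 4, 5, 3, 10, 6, 9, 7]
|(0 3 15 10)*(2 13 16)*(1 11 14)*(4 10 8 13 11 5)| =13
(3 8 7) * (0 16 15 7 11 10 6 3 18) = (0 16 15 7 18)(3 8 11 10 6) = [16, 1, 2, 8, 4, 5, 3, 18, 11, 9, 6, 10, 12, 13, 14, 7, 15, 17, 0]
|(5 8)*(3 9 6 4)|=|(3 9 6 4)(5 8)|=4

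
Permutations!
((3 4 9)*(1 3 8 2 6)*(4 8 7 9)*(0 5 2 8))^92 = ((0 5 2 6 1 3)(7 9))^92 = (9)(0 2 1)(3 5 6)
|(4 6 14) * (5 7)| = 6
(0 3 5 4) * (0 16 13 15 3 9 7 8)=(0 9 7 8)(3 5 4 16 13 15)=[9, 1, 2, 5, 16, 4, 6, 8, 0, 7, 10, 11, 12, 15, 14, 3, 13]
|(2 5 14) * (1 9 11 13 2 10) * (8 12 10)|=|(1 9 11 13 2 5 14 8 12 10)|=10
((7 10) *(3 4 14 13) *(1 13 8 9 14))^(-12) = (14)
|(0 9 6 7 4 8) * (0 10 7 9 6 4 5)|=8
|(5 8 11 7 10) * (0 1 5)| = 7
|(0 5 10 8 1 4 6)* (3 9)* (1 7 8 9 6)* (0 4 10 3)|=|(0 5 3 6 4 1 10 9)(7 8)|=8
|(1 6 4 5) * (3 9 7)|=12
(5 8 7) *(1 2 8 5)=(1 2 8 7)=[0, 2, 8, 3, 4, 5, 6, 1, 7]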